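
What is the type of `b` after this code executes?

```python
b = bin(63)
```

bin() returns str representation

str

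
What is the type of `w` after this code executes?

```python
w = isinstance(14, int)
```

isinstance() returns bool

bool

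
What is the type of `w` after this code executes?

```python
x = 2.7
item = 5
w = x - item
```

float - int returns float (2.7 - 5 = -2.3)

float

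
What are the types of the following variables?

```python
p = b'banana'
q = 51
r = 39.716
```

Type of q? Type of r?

q is int; r is float

int, float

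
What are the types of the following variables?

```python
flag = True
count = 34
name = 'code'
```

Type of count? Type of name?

count is int; name is str

int, str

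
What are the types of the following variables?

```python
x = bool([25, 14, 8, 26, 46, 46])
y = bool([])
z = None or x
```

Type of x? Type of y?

bool() returns bool; bool() returns bool

bool, bool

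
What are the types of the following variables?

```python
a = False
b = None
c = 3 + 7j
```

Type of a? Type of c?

a is bool; c is complex

bool, complex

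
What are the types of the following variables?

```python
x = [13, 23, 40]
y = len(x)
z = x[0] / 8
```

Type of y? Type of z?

len() returns int; int / int returns float

int, float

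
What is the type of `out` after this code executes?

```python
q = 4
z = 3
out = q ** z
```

int ** positive int returns int (4 ** 3 = 64)

int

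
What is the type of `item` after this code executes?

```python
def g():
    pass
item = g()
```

A function with no return statement returns None

NoneType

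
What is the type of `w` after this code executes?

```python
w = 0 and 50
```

'and' returns the first falsy value (0, which is int)

int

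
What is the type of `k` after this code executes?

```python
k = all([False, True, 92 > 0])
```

all() returns bool

bool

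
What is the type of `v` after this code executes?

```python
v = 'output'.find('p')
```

str.find() returns int (index, or -1)

int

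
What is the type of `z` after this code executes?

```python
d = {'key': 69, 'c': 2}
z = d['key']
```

Accessing dict[str, int] with key 'key' returns int value 69

int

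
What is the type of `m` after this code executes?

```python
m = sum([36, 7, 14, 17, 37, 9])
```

sum() of ints returns int

int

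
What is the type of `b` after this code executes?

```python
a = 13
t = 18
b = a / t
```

int / int always returns float in Python 3 (13 / 18 = 0.722222)

float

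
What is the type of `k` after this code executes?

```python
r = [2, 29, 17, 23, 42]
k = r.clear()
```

list.clear() returns None

NoneType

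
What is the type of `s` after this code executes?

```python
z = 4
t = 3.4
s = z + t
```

int + float returns float (4 + 3.4 = 7.4)

float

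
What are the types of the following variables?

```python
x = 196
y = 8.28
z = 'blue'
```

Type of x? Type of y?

x is int; y is float

int, float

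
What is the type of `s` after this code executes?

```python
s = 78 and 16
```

'and' returns the last value when all truthy (16, which is int)

int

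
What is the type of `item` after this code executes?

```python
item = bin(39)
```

bin() returns str representation

str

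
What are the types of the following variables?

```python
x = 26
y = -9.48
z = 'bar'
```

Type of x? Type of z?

x is int; z is str

int, str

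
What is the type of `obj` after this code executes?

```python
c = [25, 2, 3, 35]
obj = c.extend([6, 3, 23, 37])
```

list.extend() returns None

NoneType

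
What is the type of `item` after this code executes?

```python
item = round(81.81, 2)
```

round() with ndigits arg returns float

float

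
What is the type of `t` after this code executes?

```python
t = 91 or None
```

'or' returns first truthy value (91, int)

int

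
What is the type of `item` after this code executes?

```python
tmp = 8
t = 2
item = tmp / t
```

int / int always returns float in Python 3 (8 / 2 = 4)

float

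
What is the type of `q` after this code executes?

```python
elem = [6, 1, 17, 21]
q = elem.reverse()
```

list.reverse() returns None

NoneType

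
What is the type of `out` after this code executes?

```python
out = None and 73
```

'and' returns first falsy value (None)

NoneType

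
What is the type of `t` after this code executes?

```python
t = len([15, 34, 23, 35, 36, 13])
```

len() always returns int

int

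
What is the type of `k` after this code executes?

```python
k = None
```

None has type NoneType

NoneType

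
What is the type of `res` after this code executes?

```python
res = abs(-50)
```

abs() of int returns int

int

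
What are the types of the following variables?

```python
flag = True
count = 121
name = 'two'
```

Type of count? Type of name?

count is int; name is str

int, str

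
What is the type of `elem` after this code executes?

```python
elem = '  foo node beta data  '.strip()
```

str.strip() returns str

str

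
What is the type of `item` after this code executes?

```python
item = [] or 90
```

'or' returns first truthy value (90, which is int)

int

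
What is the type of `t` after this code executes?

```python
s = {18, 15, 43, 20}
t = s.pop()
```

Popping from a set of ints returns int

int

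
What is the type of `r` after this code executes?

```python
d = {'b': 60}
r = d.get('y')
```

dict.get() returns None when key 'y' is not found and no default given

NoneType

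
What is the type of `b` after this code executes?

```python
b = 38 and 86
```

'and' returns the last value when all truthy (86, which is int)

int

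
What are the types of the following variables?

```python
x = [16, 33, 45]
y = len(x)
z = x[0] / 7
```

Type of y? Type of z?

len() returns int; int / int returns float

int, float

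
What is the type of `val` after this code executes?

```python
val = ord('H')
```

ord() returns int (Unicode code point)

int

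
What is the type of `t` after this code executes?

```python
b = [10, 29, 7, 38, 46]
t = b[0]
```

Indexing a list of ints returns int (b[0] = 10)

int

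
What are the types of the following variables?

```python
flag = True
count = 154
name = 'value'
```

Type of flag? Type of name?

flag is bool; name is str

bool, str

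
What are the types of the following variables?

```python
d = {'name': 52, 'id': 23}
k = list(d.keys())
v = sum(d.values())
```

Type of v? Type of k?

sum of int values returns int; list(...) returns list

int, list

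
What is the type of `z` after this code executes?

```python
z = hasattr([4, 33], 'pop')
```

hasattr() returns bool

bool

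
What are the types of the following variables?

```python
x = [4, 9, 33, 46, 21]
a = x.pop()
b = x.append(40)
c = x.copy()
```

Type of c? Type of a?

list.copy() returns list; list.pop() returns the element (int)

list, int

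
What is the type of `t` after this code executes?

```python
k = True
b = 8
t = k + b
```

bool + int returns int (True is 1, so 1 + 8 = 9)

int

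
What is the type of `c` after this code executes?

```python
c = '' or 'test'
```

'or' returns first truthy value ('test', which is str)

str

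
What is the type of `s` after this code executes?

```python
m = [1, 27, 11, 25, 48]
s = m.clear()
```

list.clear() returns None

NoneType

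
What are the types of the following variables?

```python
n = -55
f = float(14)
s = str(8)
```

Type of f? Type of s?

f is float; s is str

float, str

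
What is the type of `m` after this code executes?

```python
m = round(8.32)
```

round() with no ndigits arg returns int

int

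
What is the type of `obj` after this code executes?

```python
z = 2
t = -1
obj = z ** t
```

int ** negative int returns float

float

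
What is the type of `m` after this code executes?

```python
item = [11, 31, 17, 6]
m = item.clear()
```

list.clear() returns None

NoneType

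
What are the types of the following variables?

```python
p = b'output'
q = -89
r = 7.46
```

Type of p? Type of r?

p is bytes; r is float

bytes, float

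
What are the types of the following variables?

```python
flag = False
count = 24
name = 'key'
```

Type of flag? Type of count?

flag is bool; count is int

bool, int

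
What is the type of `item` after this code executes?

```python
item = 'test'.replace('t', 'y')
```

str.replace() returns str

str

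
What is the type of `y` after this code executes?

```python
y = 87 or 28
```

'or' returns the first truthy value (87, which is int)

int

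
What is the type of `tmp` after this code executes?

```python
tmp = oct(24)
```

oct() returns str representation

str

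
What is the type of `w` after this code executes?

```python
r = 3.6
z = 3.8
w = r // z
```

float // float returns float (floor division preserves float type)

float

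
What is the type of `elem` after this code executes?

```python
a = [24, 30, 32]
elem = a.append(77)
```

list.append() returns None (mutates in place)

NoneType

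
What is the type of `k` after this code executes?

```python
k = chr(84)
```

chr() returns str (single character)

str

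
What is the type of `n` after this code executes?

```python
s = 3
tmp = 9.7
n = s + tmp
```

int + float returns float (3 + 9.7 = 12.7)

float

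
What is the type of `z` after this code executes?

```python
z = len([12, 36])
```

len() always returns int

int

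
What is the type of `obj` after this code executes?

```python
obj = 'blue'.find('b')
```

str.find() returns int (index, or -1)

int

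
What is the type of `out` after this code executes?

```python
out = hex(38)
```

hex() returns str representation

str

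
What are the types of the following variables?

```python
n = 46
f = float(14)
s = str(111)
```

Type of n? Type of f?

n is int; f is float

int, float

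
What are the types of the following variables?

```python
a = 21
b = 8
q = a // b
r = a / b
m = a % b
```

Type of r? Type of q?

int / int returns float; int // int returns int

float, int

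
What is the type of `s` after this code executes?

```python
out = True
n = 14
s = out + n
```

bool + int returns int (True is 1, so 1 + 14 = 15)

int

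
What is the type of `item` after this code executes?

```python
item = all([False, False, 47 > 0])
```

all() returns bool

bool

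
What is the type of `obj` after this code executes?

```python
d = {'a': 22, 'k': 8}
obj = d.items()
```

dict.items() returns a dict_items view

dict_items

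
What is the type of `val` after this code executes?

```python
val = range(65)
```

range() returns a range object

range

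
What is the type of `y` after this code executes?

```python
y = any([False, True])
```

any() returns bool

bool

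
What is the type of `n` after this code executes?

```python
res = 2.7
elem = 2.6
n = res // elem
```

float // float returns float (floor division preserves float type)

float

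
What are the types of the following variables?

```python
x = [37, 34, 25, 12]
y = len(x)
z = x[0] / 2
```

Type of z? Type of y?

int / int returns float; len() returns int

float, int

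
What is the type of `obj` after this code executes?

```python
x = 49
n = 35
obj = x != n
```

Comparison operators return bool

bool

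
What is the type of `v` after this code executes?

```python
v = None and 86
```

'and' returns first falsy value (None)

NoneType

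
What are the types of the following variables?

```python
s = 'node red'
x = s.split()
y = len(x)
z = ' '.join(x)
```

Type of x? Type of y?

str.split() returns list; len() returns int

list, int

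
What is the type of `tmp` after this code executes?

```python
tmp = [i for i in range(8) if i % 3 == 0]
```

A list comprehension [...] produces a list

list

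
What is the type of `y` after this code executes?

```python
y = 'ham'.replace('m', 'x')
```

str.replace() returns str

str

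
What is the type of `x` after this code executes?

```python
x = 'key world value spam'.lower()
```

str.lower() returns str

str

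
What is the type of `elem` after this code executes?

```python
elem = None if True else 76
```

Ternary: condition is True, if branch (None) taken → NoneType

NoneType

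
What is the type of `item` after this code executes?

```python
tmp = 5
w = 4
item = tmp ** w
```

int ** positive int returns int (5 ** 4 = 625)

int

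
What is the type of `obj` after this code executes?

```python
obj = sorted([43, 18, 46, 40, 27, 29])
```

sorted() always returns list

list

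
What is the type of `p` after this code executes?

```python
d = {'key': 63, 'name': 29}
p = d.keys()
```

.keys() returns a dict_keys view object

dict_keys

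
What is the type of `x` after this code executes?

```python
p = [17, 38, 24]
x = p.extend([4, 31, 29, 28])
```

list.extend() returns None

NoneType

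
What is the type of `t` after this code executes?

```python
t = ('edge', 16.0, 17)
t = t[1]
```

Index 1 of tuple is 16.0 which is float

float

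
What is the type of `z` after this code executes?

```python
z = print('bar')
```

print() returns None

NoneType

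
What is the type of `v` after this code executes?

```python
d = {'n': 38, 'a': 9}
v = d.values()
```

.values() returns a dict_values view object

dict_values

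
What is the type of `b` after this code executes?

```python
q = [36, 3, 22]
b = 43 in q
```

'in' operator returns bool

bool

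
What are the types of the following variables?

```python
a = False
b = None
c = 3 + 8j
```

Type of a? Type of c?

a is bool; c is complex

bool, complex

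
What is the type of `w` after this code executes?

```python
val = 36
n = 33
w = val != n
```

Comparison operators return bool

bool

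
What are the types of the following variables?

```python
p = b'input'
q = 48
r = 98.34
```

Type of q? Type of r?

q is int; r is float

int, float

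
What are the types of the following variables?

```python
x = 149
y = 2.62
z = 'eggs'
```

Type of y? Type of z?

y is float; z is str

float, str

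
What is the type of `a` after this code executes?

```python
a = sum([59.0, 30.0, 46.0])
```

sum() of floats returns float

float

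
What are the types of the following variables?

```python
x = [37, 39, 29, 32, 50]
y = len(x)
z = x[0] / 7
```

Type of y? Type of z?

len() returns int; int / int returns float

int, float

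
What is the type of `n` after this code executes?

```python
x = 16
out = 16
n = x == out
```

Equality comparison returns bool

bool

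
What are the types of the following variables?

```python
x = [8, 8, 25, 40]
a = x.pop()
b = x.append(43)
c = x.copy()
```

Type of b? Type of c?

list.append() returns None; list.copy() returns list

NoneType, list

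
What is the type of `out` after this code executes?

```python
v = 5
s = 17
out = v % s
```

int % int returns int (5 % 17 = 5)

int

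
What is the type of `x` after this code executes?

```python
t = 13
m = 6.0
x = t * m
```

int * float returns float (13 * 6.0 = 78.0)

float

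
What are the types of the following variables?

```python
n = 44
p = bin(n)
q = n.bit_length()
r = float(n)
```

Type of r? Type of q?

float() returns float; int.bit_length() returns int

float, int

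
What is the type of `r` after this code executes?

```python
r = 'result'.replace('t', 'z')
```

str.replace() returns str

str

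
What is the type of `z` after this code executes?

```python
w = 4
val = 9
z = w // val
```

int // int returns int (4 // 9 = 0)

int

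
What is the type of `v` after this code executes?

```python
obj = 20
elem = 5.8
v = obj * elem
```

int * float returns float (20 * 5.8 = 116.0)

float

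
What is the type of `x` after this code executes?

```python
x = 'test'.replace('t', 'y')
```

str.replace() returns str

str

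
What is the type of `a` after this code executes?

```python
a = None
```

None has type NoneType

NoneType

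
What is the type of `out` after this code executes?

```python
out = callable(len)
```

callable() returns bool

bool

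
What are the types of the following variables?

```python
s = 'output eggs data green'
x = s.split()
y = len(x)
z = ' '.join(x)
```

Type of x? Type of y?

str.split() returns list; len() returns int

list, int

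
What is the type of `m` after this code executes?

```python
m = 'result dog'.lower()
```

str.lower() returns str

str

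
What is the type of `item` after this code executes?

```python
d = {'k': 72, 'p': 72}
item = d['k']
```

Accessing dict[str, int] with key 'k' returns int value 72

int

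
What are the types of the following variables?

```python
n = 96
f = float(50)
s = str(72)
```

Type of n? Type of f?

n is int; f is float

int, float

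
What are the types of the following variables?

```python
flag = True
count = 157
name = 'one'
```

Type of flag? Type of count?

flag is bool; count is int

bool, int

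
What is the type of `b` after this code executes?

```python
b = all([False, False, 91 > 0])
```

all() returns bool

bool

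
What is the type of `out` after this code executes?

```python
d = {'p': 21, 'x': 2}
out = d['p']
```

Accessing dict[str, int] with key 'p' returns int value 21

int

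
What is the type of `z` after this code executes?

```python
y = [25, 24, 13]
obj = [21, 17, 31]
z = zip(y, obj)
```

zip() returns a zip iterator object

zip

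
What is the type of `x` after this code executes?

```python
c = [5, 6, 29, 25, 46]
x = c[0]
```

Indexing a list of ints returns int (c[0] = 5)

int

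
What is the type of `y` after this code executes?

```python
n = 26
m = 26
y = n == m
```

Equality comparison returns bool

bool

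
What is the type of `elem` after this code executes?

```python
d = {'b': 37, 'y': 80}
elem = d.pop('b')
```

dict.pop() returns the value (int)

int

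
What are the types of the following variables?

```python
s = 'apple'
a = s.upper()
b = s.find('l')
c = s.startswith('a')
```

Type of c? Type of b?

str.startswith() returns bool; str.find() returns int

bool, int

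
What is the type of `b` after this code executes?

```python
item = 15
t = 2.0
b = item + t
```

int + float returns float (15 + 2.0 = 17.0)

float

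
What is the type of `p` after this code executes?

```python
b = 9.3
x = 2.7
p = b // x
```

float // float returns float (floor division preserves float type)

float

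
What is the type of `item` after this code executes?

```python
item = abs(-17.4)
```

abs() of float returns float

float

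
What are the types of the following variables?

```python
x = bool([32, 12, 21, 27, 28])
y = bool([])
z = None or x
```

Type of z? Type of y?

None or <bool> returns the bool; bool() returns bool

bool, bool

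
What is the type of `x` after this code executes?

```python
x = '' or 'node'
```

'or' returns first truthy value ('node', which is str)

str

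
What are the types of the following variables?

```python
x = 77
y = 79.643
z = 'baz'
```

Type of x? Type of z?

x is int; z is str

int, str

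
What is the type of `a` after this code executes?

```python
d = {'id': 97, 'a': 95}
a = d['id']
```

Accessing dict[str, int] with key 'id' returns int value 97

int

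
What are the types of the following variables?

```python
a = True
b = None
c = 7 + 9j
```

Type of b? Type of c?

b is NoneType; c is complex

NoneType, complex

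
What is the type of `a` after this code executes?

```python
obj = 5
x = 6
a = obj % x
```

int % int returns int (5 % 6 = 5)

int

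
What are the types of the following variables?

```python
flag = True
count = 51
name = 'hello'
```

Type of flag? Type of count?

flag is bool; count is int

bool, int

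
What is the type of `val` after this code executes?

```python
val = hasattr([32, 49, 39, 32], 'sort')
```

hasattr() returns bool

bool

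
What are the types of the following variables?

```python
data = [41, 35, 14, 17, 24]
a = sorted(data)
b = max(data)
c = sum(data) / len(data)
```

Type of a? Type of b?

sorted() returns list; max of ints returns int

list, int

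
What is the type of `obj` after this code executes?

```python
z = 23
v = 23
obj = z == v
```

Equality comparison returns bool

bool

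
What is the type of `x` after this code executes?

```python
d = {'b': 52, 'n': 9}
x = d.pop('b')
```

dict.pop() returns the value (int)

int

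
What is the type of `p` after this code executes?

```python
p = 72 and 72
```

'and' returns the last value when all truthy (72, which is int)

int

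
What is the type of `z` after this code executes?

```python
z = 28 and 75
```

'and' returns the last value when all truthy (75, which is int)

int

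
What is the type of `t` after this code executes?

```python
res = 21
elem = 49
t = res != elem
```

Comparison operators return bool

bool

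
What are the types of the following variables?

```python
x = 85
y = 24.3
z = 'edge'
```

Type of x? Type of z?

x is int; z is str

int, str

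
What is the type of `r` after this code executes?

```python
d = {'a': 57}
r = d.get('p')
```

dict.get() returns None when key 'p' is not found and no default given

NoneType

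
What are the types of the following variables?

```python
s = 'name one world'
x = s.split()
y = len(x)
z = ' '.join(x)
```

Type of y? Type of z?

len() returns int; str.join() returns str

int, str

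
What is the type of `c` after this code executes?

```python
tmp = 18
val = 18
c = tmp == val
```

Equality comparison returns bool

bool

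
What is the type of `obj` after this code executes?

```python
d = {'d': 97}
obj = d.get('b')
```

dict.get() returns None when key 'b' is not found and no default given

NoneType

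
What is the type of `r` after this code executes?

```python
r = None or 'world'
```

'or' with None returns the other value ('world', str)

str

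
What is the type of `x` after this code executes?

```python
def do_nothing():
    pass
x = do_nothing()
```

A function with no return statement returns None

NoneType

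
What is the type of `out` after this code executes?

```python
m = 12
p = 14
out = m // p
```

int // int returns int (12 // 14 = 0)

int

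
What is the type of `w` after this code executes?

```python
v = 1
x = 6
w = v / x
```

int / int always returns float in Python 3 (1 / 6 = 0.166667)

float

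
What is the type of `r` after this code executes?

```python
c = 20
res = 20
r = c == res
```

Equality comparison returns bool

bool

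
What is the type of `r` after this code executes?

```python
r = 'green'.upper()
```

str.upper() returns str

str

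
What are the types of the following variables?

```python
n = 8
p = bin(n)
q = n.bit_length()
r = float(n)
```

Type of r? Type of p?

float() returns float; bin() returns str

float, str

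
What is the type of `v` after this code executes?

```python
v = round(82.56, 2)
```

round() with ndigits arg returns float

float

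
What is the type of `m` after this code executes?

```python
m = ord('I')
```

ord() returns int (Unicode code point)

int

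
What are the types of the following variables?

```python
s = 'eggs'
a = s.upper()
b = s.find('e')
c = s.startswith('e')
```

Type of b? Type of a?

str.find() returns int; str.upper() returns str

int, str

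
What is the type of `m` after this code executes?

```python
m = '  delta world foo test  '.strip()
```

str.strip() returns str

str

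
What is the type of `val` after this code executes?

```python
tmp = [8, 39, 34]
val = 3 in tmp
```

'in' operator returns bool

bool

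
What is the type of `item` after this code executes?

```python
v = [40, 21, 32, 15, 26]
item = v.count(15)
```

list.count() returns int

int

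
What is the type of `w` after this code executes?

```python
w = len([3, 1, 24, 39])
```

len() always returns int

int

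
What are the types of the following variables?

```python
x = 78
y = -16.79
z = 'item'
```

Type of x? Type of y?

x is int; y is float

int, float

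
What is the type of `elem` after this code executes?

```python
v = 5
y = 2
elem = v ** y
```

int ** positive int returns int (5 ** 2 = 25)

int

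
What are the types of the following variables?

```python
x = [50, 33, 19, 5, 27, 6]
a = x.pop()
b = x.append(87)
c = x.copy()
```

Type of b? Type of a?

list.append() returns None; list.pop() returns the element (int)

NoneType, int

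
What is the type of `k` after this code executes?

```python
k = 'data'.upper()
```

str.upper() returns str

str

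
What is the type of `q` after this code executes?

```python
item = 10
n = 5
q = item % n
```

int % int returns int (10 % 5 = 0)

int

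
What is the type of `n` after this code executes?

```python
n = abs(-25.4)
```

abs() of float returns float

float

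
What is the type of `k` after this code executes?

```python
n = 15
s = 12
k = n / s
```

int / int always returns float in Python 3 (15 / 12 = 1.25)

float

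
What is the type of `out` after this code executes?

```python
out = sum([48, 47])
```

sum() of ints returns int

int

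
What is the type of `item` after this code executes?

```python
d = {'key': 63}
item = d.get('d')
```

dict.get() returns None when key 'd' is not found and no default given

NoneType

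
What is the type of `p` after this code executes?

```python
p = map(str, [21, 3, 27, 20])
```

map() returns a map iterator object

map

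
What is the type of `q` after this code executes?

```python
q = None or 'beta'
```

'or' with None returns the other value ('beta', str)

str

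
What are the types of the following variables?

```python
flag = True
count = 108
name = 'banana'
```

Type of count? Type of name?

count is int; name is str

int, str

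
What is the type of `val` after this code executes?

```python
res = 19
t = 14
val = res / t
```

int / int always returns float in Python 3 (19 / 14 = 1.35714)

float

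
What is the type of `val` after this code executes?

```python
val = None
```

None has type NoneType

NoneType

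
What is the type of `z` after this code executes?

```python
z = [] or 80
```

'or' returns first truthy value (80, which is int)

int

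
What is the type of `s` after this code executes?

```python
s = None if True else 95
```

Ternary: condition is True, if branch (None) taken → NoneType

NoneType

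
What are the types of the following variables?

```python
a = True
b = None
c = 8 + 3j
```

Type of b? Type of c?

b is NoneType; c is complex

NoneType, complex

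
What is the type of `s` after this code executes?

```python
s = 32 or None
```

'or' returns first truthy value (32, int)

int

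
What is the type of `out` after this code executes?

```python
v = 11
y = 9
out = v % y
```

int % int returns int (11 % 9 = 2)

int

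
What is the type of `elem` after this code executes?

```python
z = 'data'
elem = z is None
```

'is' comparison returns bool

bool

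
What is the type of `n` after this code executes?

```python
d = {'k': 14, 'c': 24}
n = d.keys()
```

.keys() returns a dict_keys view object

dict_keys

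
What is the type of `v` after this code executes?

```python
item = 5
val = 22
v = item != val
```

Comparison operators return bool

bool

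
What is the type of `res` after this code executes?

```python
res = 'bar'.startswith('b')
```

str.startswith() returns bool

bool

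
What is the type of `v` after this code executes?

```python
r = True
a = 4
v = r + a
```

bool + int returns int (True is 1, so 1 + 4 = 5)

int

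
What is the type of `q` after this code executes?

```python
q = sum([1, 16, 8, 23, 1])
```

sum() of ints returns int

int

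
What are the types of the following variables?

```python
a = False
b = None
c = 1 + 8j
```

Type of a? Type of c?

a is bool; c is complex

bool, complex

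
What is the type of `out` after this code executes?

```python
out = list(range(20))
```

list(range(...)) returns list

list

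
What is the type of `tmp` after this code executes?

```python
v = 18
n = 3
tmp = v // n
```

int // int returns int (18 // 3 = 6)

int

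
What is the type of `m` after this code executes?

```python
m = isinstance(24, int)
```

isinstance() returns bool

bool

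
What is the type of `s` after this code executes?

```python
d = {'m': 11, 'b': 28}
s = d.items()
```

dict.items() returns a dict_items view

dict_items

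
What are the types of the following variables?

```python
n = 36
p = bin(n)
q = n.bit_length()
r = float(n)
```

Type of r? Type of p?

float() returns float; bin() returns str

float, str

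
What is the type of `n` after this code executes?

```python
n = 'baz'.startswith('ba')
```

str.startswith() returns bool

bool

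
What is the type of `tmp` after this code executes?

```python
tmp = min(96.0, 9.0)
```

min() of floats returns float

float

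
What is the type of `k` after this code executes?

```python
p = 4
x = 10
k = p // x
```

int // int returns int (4 // 10 = 0)

int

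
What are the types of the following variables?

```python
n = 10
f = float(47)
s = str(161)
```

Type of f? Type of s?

f is float; s is str

float, str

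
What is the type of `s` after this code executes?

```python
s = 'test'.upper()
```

str.upper() returns str

str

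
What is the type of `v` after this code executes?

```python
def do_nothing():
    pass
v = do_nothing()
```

A function with no return statement returns None

NoneType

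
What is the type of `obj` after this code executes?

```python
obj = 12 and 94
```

'and' returns the last value when all truthy (94, which is int)

int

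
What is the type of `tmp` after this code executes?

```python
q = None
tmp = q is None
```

'is' comparison returns bool

bool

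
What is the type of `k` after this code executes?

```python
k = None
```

None has type NoneType

NoneType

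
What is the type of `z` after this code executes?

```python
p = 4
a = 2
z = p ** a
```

int ** positive int returns int (4 ** 2 = 16)

int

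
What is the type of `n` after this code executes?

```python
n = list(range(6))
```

list(range(...)) returns list

list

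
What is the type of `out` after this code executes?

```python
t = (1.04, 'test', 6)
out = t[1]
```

Index 1 of tuple is 'test' which is str

str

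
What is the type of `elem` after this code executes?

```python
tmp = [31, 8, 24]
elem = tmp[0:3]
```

Slicing a list always returns a list

list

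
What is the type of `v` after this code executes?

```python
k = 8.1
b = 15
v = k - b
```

float - int returns float (8.1 - 15 = -6.9)

float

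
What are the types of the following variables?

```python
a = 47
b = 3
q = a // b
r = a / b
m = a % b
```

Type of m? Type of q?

int % int returns int; int // int returns int

int, int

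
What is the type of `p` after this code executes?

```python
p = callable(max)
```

callable() returns bool

bool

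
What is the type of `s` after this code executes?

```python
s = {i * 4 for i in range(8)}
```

A set comprehension {expr for x in iterable} produces a set

set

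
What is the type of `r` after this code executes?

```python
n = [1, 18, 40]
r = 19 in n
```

'in' operator returns bool

bool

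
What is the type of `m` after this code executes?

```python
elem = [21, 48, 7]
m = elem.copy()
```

list.copy() returns list

list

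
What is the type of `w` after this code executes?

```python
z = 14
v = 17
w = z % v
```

int % int returns int (14 % 17 = 14)

int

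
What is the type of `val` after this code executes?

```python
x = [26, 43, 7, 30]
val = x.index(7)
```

list.index() returns int

int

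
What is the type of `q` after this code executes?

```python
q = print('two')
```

print() returns None

NoneType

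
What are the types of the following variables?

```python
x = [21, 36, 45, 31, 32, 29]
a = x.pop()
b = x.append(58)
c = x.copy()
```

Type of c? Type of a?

list.copy() returns list; list.pop() returns the element (int)

list, int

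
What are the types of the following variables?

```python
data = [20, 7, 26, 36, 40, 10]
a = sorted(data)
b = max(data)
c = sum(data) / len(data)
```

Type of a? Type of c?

sorted() returns list; int / int returns float

list, float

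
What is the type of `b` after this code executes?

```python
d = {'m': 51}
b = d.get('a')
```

dict.get() returns None when key 'a' is not found and no default given

NoneType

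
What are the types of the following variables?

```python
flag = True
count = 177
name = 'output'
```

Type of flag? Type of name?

flag is bool; name is str

bool, str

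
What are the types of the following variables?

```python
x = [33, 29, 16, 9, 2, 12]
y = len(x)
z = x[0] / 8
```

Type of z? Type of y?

int / int returns float; len() returns int

float, int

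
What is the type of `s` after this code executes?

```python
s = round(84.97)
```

round() with no ndigits arg returns int

int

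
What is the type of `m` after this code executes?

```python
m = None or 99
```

'or' with None returns the other value (99, int)

int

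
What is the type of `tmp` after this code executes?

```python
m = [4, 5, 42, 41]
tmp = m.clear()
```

list.clear() returns None

NoneType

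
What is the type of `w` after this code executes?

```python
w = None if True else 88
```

Ternary: condition is True, if branch (None) taken → NoneType

NoneType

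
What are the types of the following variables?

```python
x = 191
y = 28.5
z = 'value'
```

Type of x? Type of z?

x is int; z is str

int, str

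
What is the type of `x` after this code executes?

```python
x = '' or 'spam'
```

'or' returns first truthy value ('spam', which is str)

str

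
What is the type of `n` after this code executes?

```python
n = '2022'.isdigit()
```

str.isdigit() returns bool

bool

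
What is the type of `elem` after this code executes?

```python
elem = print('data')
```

print() returns None

NoneType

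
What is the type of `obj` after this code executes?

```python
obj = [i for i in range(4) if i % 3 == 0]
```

A list comprehension [...] produces a list

list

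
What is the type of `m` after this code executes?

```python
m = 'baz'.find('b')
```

str.find() returns int (index, or -1)

int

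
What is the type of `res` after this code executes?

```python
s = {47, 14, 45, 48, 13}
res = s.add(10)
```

set.add() returns None (mutates in place)

NoneType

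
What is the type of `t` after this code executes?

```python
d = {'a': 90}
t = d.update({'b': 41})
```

dict.update() returns None

NoneType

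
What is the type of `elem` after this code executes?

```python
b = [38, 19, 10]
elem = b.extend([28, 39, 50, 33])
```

list.extend() returns None

NoneType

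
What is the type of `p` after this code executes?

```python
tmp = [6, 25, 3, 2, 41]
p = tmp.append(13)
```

list.append() returns None (mutates in place)

NoneType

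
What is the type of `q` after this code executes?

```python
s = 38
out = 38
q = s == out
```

Equality comparison returns bool

bool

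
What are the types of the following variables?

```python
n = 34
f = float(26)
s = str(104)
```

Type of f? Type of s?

f is float; s is str

float, str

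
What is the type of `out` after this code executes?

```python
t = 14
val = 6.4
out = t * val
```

int * float returns float (14 * 6.4 = 89.6)

float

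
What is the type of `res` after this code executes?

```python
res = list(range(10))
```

list(range(...)) returns list

list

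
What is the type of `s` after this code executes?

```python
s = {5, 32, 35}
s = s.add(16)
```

set.add() returns None (mutates in place)

NoneType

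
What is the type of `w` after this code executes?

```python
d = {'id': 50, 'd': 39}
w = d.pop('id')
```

dict.pop() returns the value (int)

int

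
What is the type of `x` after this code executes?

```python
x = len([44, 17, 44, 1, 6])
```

len() always returns int

int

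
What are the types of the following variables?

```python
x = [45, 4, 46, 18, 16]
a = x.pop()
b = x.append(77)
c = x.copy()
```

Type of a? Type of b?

list.pop() returns the element (int); list.append() returns None

int, NoneType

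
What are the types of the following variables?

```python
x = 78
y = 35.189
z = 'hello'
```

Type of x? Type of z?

x is int; z is str

int, str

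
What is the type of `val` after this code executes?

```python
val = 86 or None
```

'or' returns first truthy value (86, int)

int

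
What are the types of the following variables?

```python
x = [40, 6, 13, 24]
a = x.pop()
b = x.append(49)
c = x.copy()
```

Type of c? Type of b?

list.copy() returns list; list.append() returns None

list, NoneType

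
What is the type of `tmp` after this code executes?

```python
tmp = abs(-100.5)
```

abs() of float returns float

float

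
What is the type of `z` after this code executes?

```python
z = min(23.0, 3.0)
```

min() of floats returns float

float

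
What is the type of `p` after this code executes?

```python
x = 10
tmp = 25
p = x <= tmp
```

Comparison operators return bool

bool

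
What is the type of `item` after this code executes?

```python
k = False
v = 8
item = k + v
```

bool + int returns int (False is 0, so 0 + 8 = 8)

int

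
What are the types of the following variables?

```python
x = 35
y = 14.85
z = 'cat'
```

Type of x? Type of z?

x is int; z is str

int, str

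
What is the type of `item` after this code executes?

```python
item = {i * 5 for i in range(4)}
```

A set comprehension {expr for x in iterable} produces a set

set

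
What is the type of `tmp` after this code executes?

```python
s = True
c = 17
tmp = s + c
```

bool + int returns int (True is 1, so 1 + 17 = 18)

int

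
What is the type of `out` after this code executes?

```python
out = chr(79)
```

chr() returns str (single character)

str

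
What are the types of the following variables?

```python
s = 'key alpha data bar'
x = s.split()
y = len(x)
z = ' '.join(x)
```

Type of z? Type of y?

str.join() returns str; len() returns int

str, int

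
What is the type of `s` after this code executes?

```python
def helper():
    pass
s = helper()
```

A function with no return statement returns None

NoneType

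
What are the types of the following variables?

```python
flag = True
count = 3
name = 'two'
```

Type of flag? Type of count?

flag is bool; count is int

bool, int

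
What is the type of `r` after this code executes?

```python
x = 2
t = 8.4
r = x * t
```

int * float returns float (2 * 8.4 = 16.8)

float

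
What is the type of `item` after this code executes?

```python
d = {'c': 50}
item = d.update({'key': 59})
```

dict.update() returns None

NoneType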